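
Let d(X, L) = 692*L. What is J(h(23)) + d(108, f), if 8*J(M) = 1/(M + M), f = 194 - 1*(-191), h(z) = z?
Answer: 98042561/368 ≈ 2.6642e+5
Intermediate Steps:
f = 385 (f = 194 + 191 = 385)
J(M) = 1/(16*M) (J(M) = 1/(8*(M + M)) = 1/(8*((2*M))) = (1/(2*M))/8 = 1/(16*M))
J(h(23)) + d(108, f) = (1/16)/23 + 692*385 = (1/16)*(1/23) + 266420 = 1/368 + 266420 = 98042561/368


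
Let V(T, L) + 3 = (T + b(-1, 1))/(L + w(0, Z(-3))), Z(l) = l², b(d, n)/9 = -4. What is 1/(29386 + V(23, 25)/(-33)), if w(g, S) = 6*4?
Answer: 1617/47517322 ≈ 3.4030e-5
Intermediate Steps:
b(d, n) = -36 (b(d, n) = 9*(-4) = -36)
w(g, S) = 24
V(T, L) = -3 + (-36 + T)/(24 + L) (V(T, L) = -3 + (T - 36)/(L + 24) = -3 + (-36 + T)/(24 + L))
1/(29386 + V(23, 25)/(-33)) = 1/(29386 + ((-108 + 23 - 3*25)/(24 + 25))/(-33)) = 1/(29386 + ((-108 + 23 - 75)/49)*(-1/33)) = 1/(29386 + ((1/49)*(-160))*(-1/33)) = 1/(29386 - 160/49*(-1/33)) = 1/(29386 + 160/1617) = 1/(47517322/1617) = 1617/47517322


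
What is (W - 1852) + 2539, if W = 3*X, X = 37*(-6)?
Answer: 21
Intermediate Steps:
X = -222
W = -666 (W = 3*(-222) = -666)
(W - 1852) + 2539 = (-666 - 1852) + 2539 = -2518 + 2539 = 21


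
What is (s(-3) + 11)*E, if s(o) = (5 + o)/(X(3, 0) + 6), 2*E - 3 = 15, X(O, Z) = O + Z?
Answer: 101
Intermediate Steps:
E = 9 (E = 3/2 + (½)*15 = 3/2 + 15/2 = 9)
s(o) = 5/9 + o/9 (s(o) = (5 + o)/((3 + 0) + 6) = (5 + o)/(3 + 6) = (5 + o)/9 = (5 + o)*(⅑) = 5/9 + o/9)
(s(-3) + 11)*E = ((5/9 + (⅑)*(-3)) + 11)*9 = ((5/9 - ⅓) + 11)*9 = (2/9 + 11)*9 = (101/9)*9 = 101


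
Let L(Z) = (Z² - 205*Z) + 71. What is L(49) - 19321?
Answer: -26894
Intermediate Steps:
L(Z) = 71 + Z² - 205*Z
L(49) - 19321 = (71 + 49² - 205*49) - 19321 = (71 + 2401 - 10045) - 19321 = -7573 - 19321 = -26894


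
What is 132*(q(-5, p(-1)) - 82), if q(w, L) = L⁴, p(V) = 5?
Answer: 71676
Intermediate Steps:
132*(q(-5, p(-1)) - 82) = 132*(5⁴ - 82) = 132*(625 - 82) = 132*543 = 71676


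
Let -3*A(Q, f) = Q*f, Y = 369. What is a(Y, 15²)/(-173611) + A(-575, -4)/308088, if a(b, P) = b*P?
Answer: -19284080975/40115599326 ≈ -0.48071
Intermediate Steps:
a(b, P) = P*b
A(Q, f) = -Q*f/3
a(Y, 15²)/(-173611) + A(-575, -4)/308088 = (15²*369)/(-173611) - ⅓*(-575)*(-4)/308088 = (225*369)*(-1/173611) - 2300/3*1/308088 = 83025*(-1/173611) - 575/231066 = -83025/173611 - 575/231066 = -19284080975/40115599326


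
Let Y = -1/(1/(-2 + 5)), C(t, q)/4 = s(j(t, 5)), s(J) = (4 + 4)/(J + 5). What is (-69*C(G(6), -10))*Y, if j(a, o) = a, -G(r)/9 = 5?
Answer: -828/5 ≈ -165.60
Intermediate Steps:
G(r) = -45 (G(r) = -9*5 = -45)
s(J) = 8/(5 + J)
C(t, q) = 32/(5 + t) (C(t, q) = 4*(8/(5 + t)) = 32/(5 + t))
Y = -3 (Y = -1/(1/3) = -1/⅓ = -1*3 = -3)
(-69*C(G(6), -10))*Y = -2208/(5 - 45)*(-3) = -2208/(-40)*(-3) = -2208*(-1)/40*(-3) = -69*(-⅘)*(-3) = (276/5)*(-3) = -828/5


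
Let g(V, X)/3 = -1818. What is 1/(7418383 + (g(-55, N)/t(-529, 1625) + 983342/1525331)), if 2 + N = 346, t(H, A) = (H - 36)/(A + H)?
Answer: 861812015/6402369951040279 ≈ 1.3461e-7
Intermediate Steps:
t(H, A) = (-36 + H)/(A + H)
N = 344 (N = -2 + 346 = 344)
g(V, X) = -5454 (g(V, X) = 3*(-1818) = -5454)
1/(7418383 + (g(-55, N)/t(-529, 1625) + 983342/1525331)) = 1/(7418383 + (-5454*(1625 - 529)/(-36 - 529) + 983342/1525331)) = 1/(7418383 + (-5454/(-565/1096) + 983342*(1/1525331))) = 1/(7418383 + (-5454/((1/1096)*(-565)) + 983342/1525331)) = 1/(7418383 + (-5454/(-565/1096) + 983342/1525331)) = 1/(7418383 + (-5454*(-1096/565) + 983342/1525331)) = 1/(7418383 + (5977584/565 + 983342/1525331)) = 1/(7418383 + 9118349768534/861812015) = 1/(6402369951040279/861812015) = 861812015/6402369951040279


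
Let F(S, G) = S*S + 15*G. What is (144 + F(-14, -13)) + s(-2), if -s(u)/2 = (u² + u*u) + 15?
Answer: 99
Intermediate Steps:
F(S, G) = S² + 15*G
s(u) = -30 - 4*u² (s(u) = -2*((u² + u*u) + 15) = -2*((u² + u²) + 15) = -2*(2*u² + 15) = -2*(15 + 2*u²) = -30 - 4*u²)
(144 + F(-14, -13)) + s(-2) = (144 + ((-14)² + 15*(-13))) + (-30 - 4*(-2)²) = (144 + (196 - 195)) + (-30 - 4*4) = (144 + 1) + (-30 - 16) = 145 - 46 = 99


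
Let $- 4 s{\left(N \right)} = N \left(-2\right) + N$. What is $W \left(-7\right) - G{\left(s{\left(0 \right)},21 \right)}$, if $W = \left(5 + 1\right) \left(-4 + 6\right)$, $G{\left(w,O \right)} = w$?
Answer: $-84$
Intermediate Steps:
$s{\left(N \right)} = \frac{N}{4}$ ($s{\left(N \right)} = - \frac{N \left(-2\right) + N}{4} = - \frac{- 2 N + N}{4} = - \frac{\left(-1\right) N}{4} = \frac{N}{4}$)
$W = 12$ ($W = 6 \cdot 2 = 12$)
$W \left(-7\right) - G{\left(s{\left(0 \right)},21 \right)} = 12 \left(-7\right) - \frac{1}{4} \cdot 0 = -84 - 0 = -84 + 0 = -84$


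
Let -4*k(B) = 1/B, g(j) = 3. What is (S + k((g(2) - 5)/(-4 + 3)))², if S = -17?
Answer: 18769/64 ≈ 293.27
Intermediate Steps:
k(B) = -1/(4*B)
(S + k((g(2) - 5)/(-4 + 3)))² = (-17 - (-4 + 3)/(3 - 5)/4)² = (-17 - 1/(4*((-2/(-1)))))² = (-17 - 1/(4*((-2*(-1)))))² = (-17 - ¼/2)² = (-17 - ¼*½)² = (-17 - ⅛)² = (-137/8)² = 18769/64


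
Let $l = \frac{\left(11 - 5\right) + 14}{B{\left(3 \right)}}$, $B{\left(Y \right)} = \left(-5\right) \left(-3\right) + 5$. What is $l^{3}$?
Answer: $1$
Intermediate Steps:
$B{\left(Y \right)} = 20$ ($B{\left(Y \right)} = 15 + 5 = 20$)
$l = 1$ ($l = \frac{\left(11 - 5\right) + 14}{20} = \left(6 + 14\right) \frac{1}{20} = 20 \cdot \frac{1}{20} = 1$)
$l^{3} = 1^{3} = 1$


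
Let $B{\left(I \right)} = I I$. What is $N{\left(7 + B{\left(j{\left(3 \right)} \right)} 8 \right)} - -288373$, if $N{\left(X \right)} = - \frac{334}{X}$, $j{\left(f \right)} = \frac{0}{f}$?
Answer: $\frac{2018277}{7} \approx 2.8833 \cdot 10^{5}$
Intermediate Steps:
$j{\left(f \right)} = 0$
$B{\left(I \right)} = I^{2}$
$N{\left(7 + B{\left(j{\left(3 \right)} \right)} 8 \right)} - -288373 = - \frac{334}{7 + 0^{2} \cdot 8} - -288373 = - \frac{334}{7 + 0 \cdot 8} + 288373 = - \frac{334}{7 + 0} + 288373 = - \frac{334}{7} + 288373 = \frac{2018277}{7}$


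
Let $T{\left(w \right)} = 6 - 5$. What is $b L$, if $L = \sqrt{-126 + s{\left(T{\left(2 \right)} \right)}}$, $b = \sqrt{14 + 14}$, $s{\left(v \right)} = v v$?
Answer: $10 i \sqrt{35} \approx 59.161 i$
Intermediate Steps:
$T{\left(w \right)} = 1$ ($T{\left(w \right)} = 6 - 5 = 1$)
$s{\left(v \right)} = v^{2}$
$b = 2 \sqrt{7}$ ($b = \sqrt{28} = 2 \sqrt{7} \approx 5.2915$)
$L = 5 i \sqrt{5}$ ($L = \sqrt{-126 + 1^{2}} = \sqrt{-126 + 1} = \sqrt{-125} = 5 i \sqrt{5} \approx 11.18 i$)
$b L = 2 \sqrt{7} \cdot 5 i \sqrt{5} = 10 i \sqrt{35}$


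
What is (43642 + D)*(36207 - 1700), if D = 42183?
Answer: 2961563275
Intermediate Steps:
(43642 + D)*(36207 - 1700) = (43642 + 42183)*(36207 - 1700) = 85825*34507 = 2961563275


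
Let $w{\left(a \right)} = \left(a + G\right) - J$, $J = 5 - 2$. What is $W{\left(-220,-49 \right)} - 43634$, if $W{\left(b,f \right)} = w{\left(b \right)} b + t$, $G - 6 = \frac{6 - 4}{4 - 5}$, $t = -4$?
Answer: $4542$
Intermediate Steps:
$J = 3$ ($J = 5 - 2 = 3$)
$G = 4$ ($G = 6 + \frac{6 - 4}{4 - 5} = 6 + \frac{2}{-1} = 6 + 2 \left(-1\right) = 6 - 2 = 4$)
$w{\left(a \right)} = 1 + a$ ($w{\left(a \right)} = \left(a + 4\right) - 3 = \left(4 + a\right) - 3 = 1 + a$)
$W{\left(b,f \right)} = -4 + b \left(1 + b\right)$ ($W{\left(b,f \right)} = \left(1 + b\right) b - 4 = b \left(1 + b\right) - 4 = -4 + b \left(1 + b\right)$)
$W{\left(-220,-49 \right)} - 43634 = \left(-4 - 220 \left(1 - 220\right)\right) - 43634 = \left(-4 - -48180\right) - 43634 = \left(-4 + 48180\right) - 43634 = 48176 - 43634 = 4542$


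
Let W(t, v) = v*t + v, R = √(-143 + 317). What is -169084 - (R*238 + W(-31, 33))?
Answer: -168094 - 238*√174 ≈ -1.7123e+5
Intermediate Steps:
R = √174 ≈ 13.191
W(t, v) = v + t*v (W(t, v) = t*v + v = v + t*v)
-169084 - (R*238 + W(-31, 33)) = -169084 - (√174*238 + 33*(1 - 31)) = -169084 - (238*√174 + 33*(-30)) = -169084 - (238*√174 - 990) = -169084 - (-990 + 238*√174) = -169084 + (990 - 238*√174) = -168094 - 238*√174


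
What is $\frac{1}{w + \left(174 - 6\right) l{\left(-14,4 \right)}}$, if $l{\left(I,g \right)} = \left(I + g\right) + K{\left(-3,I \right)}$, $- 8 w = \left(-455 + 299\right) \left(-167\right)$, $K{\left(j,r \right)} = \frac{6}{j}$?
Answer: $- \frac{2}{10545} \approx -0.00018966$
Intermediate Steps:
$w = - \frac{6513}{2}$ ($w = - \frac{\left(-455 + 299\right) \left(-167\right)}{8} = - \frac{\left(-156\right) \left(-167\right)}{8} = \left(- \frac{1}{8}\right) 26052 = - \frac{6513}{2} \approx -3256.5$)
$l{\left(I,g \right)} = -2 + I + g$ ($l{\left(I,g \right)} = \left(I + g\right) + \frac{6}{-3} = \left(I + g\right) + 6 \left(- \frac{1}{3}\right) = \left(I + g\right) - 2 = -2 + I + g$)
$\frac{1}{w + \left(174 - 6\right) l{\left(-14,4 \right)}} = \frac{1}{- \frac{6513}{2} + \left(174 - 6\right) \left(-2 - 14 + 4\right)} = \frac{1}{- \frac{6513}{2} + 168 \left(-12\right)} = \frac{1}{- \frac{6513}{2} - 2016} = \frac{1}{- \frac{10545}{2}} = - \frac{2}{10545}$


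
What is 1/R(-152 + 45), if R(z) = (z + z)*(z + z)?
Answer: 1/45796 ≈ 2.1836e-5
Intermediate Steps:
R(z) = 4*z**2 (R(z) = (2*z)*(2*z) = 4*z**2)
1/R(-152 + 45) = 1/(4*(-152 + 45)**2) = 1/(4*(-107)**2) = 1/(4*11449) = 1/45796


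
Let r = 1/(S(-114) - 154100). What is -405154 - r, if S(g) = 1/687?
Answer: -42892316565959/105866699 ≈ -4.0515e+5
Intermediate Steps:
S(g) = 1/687
r = -687/105866699 (r = 1/(1/687 - 154100) = 1/(-105866699/687) = -687/105866699 ≈ -6.4893e-6)
-405154 - r = -405154 - 1*(-687/105866699) = -405154 + 687/105866699 = -42892316565959/105866699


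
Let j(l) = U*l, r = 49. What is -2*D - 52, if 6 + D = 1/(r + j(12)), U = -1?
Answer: -1482/37 ≈ -40.054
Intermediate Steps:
j(l) = -l
D = -221/37 (D = -6 + 1/(49 - 1*12) = -6 + 1/(49 - 12) = -6 + 1/37 = -221/37 ≈ -5.9730)
-2*D - 52 = -2*(-221/37) - 52 = 442/37 - 52 = -1482/37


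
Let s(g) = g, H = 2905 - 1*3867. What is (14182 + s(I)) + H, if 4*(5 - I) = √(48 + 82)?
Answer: 13225 - √130/4 ≈ 13222.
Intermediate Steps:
H = -962 (H = 2905 - 3867 = -962)
I = 5 - √130/4 (I = 5 - √(48 + 82)/4 = 5 - √130/4 ≈ 2.1496)
(14182 + s(I)) + H = (14182 + (5 - √130/4)) - 962 = (14187 - √130/4) - 962 = 13225 - √130/4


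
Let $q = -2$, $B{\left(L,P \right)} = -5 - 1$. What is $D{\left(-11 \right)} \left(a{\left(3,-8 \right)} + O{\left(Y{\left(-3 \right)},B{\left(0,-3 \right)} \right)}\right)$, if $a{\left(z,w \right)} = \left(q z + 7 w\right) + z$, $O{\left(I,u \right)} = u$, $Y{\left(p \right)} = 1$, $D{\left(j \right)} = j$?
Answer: $715$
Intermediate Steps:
$B{\left(L,P \right)} = -6$ ($B{\left(L,P \right)} = -5 - 1 = -6$)
$a{\left(z,w \right)} = - z + 7 w$ ($a{\left(z,w \right)} = \left(- 2 z + 7 w\right) + z = - z + 7 w$)
$D{\left(-11 \right)} \left(a{\left(3,-8 \right)} + O{\left(Y{\left(-3 \right)},B{\left(0,-3 \right)} \right)}\right) = - 11 \left(\left(\left(-1\right) 3 + 7 \left(-8\right)\right) - 6\right) = - 11 \left(\left(-3 - 56\right) - 6\right) = - 11 \left(-59 - 6\right) = \left(-11\right) \left(-65\right) = 715$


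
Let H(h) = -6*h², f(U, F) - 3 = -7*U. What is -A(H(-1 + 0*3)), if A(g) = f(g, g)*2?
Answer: -90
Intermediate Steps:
f(U, F) = 3 - 7*U
A(g) = 6 - 14*g (A(g) = (3 - 7*g)*2 = 6 - 14*g)
-A(H(-1 + 0*3)) = -(6 - (-84)*(-1 + 0*3)²) = -(6 - (-84)*(-1 + 0)²) = -(6 - (-84)*(-1)²) = -(6 - (-84)) = -(6 - 14*(-6)) = -(6 + 84) = -1*90 = -90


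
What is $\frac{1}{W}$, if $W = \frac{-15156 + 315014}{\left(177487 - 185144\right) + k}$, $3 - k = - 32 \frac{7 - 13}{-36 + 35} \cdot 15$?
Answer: $- \frac{2387}{149929} \approx -0.015921$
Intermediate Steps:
$k = 2883$ ($k = 3 - - 32 \frac{7 - 13}{-36 + 35} \cdot 15 = 3 - - 32 \left(- \frac{6}{-1}\right) 15 = 3 - - 32 \left(\left(-6\right) \left(-1\right)\right) 15 = 3 - \left(-32\right) 6 \cdot 15 = 3 - \left(-192\right) 15 = 3 - -2880 = 3 + 2880 = 2883$)
$W = - \frac{149929}{2387}$ ($W = \frac{-15156 + 315014}{\left(177487 - 185144\right) + 2883} = \frac{299858}{-7657 + 2883} = \frac{299858}{-4774} = 299858 \left(- \frac{1}{4774}\right) = - \frac{149929}{2387} \approx -62.811$)
$\frac{1}{W} = \frac{1}{- \frac{149929}{2387}} = - \frac{2387}{149929}$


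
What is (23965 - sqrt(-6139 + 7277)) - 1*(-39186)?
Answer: 63151 - sqrt(1138) ≈ 63117.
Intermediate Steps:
(23965 - sqrt(-6139 + 7277)) - 1*(-39186) = (23965 - sqrt(1138)) + 39186 = 63151 - sqrt(1138)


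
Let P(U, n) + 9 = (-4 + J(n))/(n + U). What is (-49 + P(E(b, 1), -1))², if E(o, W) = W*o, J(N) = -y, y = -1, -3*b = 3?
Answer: 12769/4 ≈ 3192.3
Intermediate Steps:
b = -1 (b = -⅓*3 = -1)
J(N) = 1 (J(N) = -1*(-1) = 1)
P(U, n) = -9 - 3/(U + n) (P(U, n) = -9 + (-4 + 1)/(n + U) = -9 - 3/(U + n))
(-49 + P(E(b, 1), -1))² = (-49 + 3*(-1 - 3*(-1) - 3*(-1))/(1*(-1) - 1))² = (-49 + 3*(-1 - 3*(-1) + 3)/(-1 - 1))² = (-49 + 3*(-1 + 3 + 3)/(-2))² = (-49 + 3*(-½)*5)² = (-49 - 15/2)² = (-113/2)² = 12769/4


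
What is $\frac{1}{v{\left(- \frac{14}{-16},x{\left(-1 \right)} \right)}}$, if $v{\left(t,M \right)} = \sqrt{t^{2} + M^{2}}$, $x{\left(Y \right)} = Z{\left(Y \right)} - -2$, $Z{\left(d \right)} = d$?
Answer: $\frac{8 \sqrt{113}}{113} \approx 0.75258$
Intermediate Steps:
$x{\left(Y \right)} = 2 + Y$ ($x{\left(Y \right)} = Y - -2 = Y + 2 = 2 + Y$)
$v{\left(t,M \right)} = \sqrt{M^{2} + t^{2}}$
$\frac{1}{v{\left(- \frac{14}{-16},x{\left(-1 \right)} \right)}} = \frac{1}{\sqrt{\left(2 - 1\right)^{2} + \left(- \frac{14}{-16}\right)^{2}}} = \frac{1}{\sqrt{1^{2} + \left(\left(-14\right) \left(- \frac{1}{16}\right)\right)^{2}}} = \frac{1}{\sqrt{1 + \left(\frac{7}{8}\right)^{2}}} = \frac{1}{\sqrt{1 + \frac{49}{64}}} = \frac{1}{\sqrt{\frac{113}{64}}} = \frac{1}{\frac{1}{8} \sqrt{113}} = \frac{8 \sqrt{113}}{113}$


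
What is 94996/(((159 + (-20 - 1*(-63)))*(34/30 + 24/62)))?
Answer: 22086570/71407 ≈ 309.31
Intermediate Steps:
94996/(((159 + (-20 - 1*(-63)))*(34/30 + 24/62))) = 94996/(((159 + (-20 + 63))*(34*(1/30) + 24*(1/62)))) = 94996/(((159 + 43)*(17/15 + 12/31))) = 94996/((202*(707/465))) = 94996/(142814/465) = 94996*(465/142814) = 22086570/71407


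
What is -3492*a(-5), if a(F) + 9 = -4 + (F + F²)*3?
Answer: -164124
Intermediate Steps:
a(F) = -13 + 3*F + 3*F² (a(F) = -9 + (-4 + (F + F²)*3) = -9 + (-4 + (3*F + 3*F²)) = -9 + (-4 + 3*F + 3*F²) = -13 + 3*F + 3*F²)
-3492*a(-5) = -3492*(-13 + 3*(-5) + 3*(-5)²) = -3492*(-13 - 15 + 3*25) = -3492*(-13 - 15 + 75) = -3492*47 = -164124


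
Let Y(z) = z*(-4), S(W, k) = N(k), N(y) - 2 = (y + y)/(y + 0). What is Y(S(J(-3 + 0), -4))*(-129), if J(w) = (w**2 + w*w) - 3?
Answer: 2064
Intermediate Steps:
J(w) = -3 + 2*w**2 (J(w) = (w**2 + w**2) - 3 = 2*w**2 - 3 = -3 + 2*w**2)
N(y) = 4 (N(y) = 2 + (y + y)/(y + 0) = 2 + (2*y)/y = 2 + 2 = 4)
S(W, k) = 4
Y(z) = -4*z
Y(S(J(-3 + 0), -4))*(-129) = -4*4*(-129) = -16*(-129) = 2064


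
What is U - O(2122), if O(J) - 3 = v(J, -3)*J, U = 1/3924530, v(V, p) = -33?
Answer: 274807364191/3924530 ≈ 70023.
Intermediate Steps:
U = 1/3924530 ≈ 2.5481e-7
O(J) = 3 - 33*J
U - O(2122) = 1/3924530 - (3 - 33*2122) = 1/3924530 - (3 - 70026) = 1/3924530 - 1*(-70023) = 1/3924530 + 70023 = 274807364191/3924530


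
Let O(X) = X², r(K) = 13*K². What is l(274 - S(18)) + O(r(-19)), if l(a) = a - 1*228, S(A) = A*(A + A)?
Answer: 22023647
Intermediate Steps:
S(A) = 2*A² (S(A) = A*(2*A) = 2*A²)
l(a) = -228 + a (l(a) = a - 228 = -228 + a)
l(274 - S(18)) + O(r(-19)) = (-228 + (274 - 2*18²)) + (13*(-19)²)² = (-228 + (274 - 2*324)) + (13*361)² = (-228 + (274 - 1*648)) + 4693² = (-228 + (274 - 648)) + 22024249 = (-228 - 374) + 22024249 = -602 + 22024249 = 22023647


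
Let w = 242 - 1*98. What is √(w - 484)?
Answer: 2*I*√85 ≈ 18.439*I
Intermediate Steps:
w = 144 (w = 242 - 98 = 144)
√(w - 484) = √(144 - 484) = √(-340) = 2*I*√85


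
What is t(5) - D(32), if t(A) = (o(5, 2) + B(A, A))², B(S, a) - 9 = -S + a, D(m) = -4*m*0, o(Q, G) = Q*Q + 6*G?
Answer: 2116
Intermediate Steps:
o(Q, G) = Q² + 6*G
D(m) = 0
B(S, a) = 9 + a - S (B(S, a) = 9 + (-S + a) = 9 + (a - S) = 9 + a - S)
t(A) = 2116 (t(A) = ((5² + 6*2) + (9 + A - A))² = ((25 + 12) + 9)² = (37 + 9)² = 46² = 2116)
t(5) - D(32) = 2116 - 1*0 = 2116 + 0 = 2116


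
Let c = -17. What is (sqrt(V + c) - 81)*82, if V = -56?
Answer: -6642 + 82*I*sqrt(73) ≈ -6642.0 + 700.61*I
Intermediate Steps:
(sqrt(V + c) - 81)*82 = (sqrt(-56 - 17) - 81)*82 = (sqrt(-73) - 81)*82 = (I*sqrt(73) - 81)*82 = (-81 + I*sqrt(73))*82 = -6642 + 82*I*sqrt(73)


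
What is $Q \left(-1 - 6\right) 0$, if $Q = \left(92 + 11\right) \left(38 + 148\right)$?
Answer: $0$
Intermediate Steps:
$Q = 19158$ ($Q = 103 \cdot 186 = 19158$)
$Q \left(-1 - 6\right) 0 = 19158 \left(-1 - 6\right) 0 = 19158 \left(\left(-7\right) 0\right) = 19158 \cdot 0 = 0$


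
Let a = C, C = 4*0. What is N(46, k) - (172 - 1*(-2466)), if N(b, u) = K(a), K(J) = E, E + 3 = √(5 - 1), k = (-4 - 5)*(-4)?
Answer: -2639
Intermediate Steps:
C = 0
a = 0
k = 36 (k = -9*(-4) = 36)
E = -1 (E = -3 + √(5 - 1) = -3 + √4 = -3 + 2 = -1)
K(J) = -1
N(b, u) = -1
N(46, k) - (172 - 1*(-2466)) = -1 - (172 - 1*(-2466)) = -1 - (172 + 2466) = -1 - 1*2638 = -1 - 2638 = -2639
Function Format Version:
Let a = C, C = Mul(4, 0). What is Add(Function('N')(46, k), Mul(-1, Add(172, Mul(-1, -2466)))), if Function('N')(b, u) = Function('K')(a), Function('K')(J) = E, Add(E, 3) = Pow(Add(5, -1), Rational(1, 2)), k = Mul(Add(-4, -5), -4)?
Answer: -2639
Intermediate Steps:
C = 0
a = 0
k = 36 (k = Mul(-9, -4) = 36)
E = -1 (E = Add(-3, Pow(Add(5, -1), Rational(1, 2))) = Add(-3, Pow(4, Rational(1, 2))) = Add(-3, 2) = -1)
Function('K')(J) = -1
Function('N')(b, u) = -1
Add(Function('N')(46, k), Mul(-1, Add(172, Mul(-1, -2466)))) = Add(-1, Mul(-1, Add(172, Mul(-1, -2466)))) = Add(-1, Mul(-1, Add(172, 2466))) = Add(-1, Mul(-1, 2638)) = Add(-1, -2638) = -2639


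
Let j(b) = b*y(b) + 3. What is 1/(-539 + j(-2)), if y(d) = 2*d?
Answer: -1/528 ≈ -0.0018939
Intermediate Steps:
j(b) = 3 + 2*b**2 (j(b) = b*(2*b) + 3 = 2*b**2 + 3 = 3 + 2*b**2)
1/(-539 + j(-2)) = 1/(-539 + (3 + 2*(-2)**2)) = 1/(-539 + (3 + 2*4)) = 1/(-539 + (3 + 8)) = 1/(-539 + 11) = 1/(-528) = -1/528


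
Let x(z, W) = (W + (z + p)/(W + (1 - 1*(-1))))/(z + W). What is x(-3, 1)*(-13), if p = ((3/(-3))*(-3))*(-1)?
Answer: -13/2 ≈ -6.5000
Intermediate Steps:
p = -3 (p = ((3*(-⅓))*(-3))*(-1) = -1*(-3)*(-1) = 3*(-1) = -3)
x(z, W) = (W + (-3 + z)/(2 + W))/(W + z) (x(z, W) = (W + (z - 3)/(W + (1 - 1*(-1))))/(z + W) = (W + (-3 + z)/(W + (1 + 1)))/(W + z) = (W + (-3 + z)/(W + 2))/(W + z) = (W + (-3 + z)/(2 + W))/(W + z))
x(-3, 1)*(-13) = ((-3 - 3 + 1² + 2*1)/(1² + 2*1 + 2*(-3) + 1*(-3)))*(-13) = ((-3 - 3 + 1 + 2)/(1 + 2 - 6 - 3))*(-13) = (-3/(-6))*(-13) = -⅙*(-3)*(-13) = (½)*(-13) = -13/2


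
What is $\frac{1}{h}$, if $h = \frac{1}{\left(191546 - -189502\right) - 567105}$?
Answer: $-186057$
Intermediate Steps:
$h = - \frac{1}{186057}$ ($h = \frac{1}{\left(191546 + 189502\right) - 567105} = \frac{1}{381048 - 567105} = \frac{1}{-186057} = - \frac{1}{186057} \approx -5.3747 \cdot 10^{-6}$)
$\frac{1}{h} = \frac{1}{- \frac{1}{186057}} = -186057$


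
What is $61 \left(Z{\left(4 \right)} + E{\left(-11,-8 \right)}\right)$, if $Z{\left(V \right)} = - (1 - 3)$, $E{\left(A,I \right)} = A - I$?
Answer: $-61$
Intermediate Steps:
$Z{\left(V \right)} = 2$ ($Z{\left(V \right)} = \left(-1\right) \left(-2\right) = 2$)
$61 \left(Z{\left(4 \right)} + E{\left(-11,-8 \right)}\right) = 61 \left(2 - 3\right) = 61 \left(-1\right) = -61$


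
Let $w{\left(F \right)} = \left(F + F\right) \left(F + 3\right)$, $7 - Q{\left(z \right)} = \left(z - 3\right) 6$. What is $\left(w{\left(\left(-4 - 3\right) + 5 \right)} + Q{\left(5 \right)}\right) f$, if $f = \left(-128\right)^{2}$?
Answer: $-147456$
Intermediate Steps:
$Q{\left(z \right)} = 25 - 6 z$ ($Q{\left(z \right)} = 7 - \left(z - 3\right) 6 = 7 - \left(-3 + z\right) 6 = 7 - \left(-18 + 6 z\right) = 25 - 6 z$)
$w{\left(F \right)} = 2 F \left(3 + F\right)$
$f = 16384$
$\left(w{\left(\left(-4 - 3\right) + 5 \right)} + Q{\left(5 \right)}\right) f = \left(2 \left(\left(-4 - 3\right) + 5\right) \left(3 + \left(\left(-4 - 3\right) + 5\right)\right) + \left(25 - 30\right)\right) 16384 = \left(2 \left(-7 + 5\right) \left(3 + \left(-7 + 5\right)\right) + \left(25 - 30\right)\right) 16384 = \left(2 \left(-2\right) \left(3 - 2\right) - 5\right) 16384 = \left(2 \left(-2\right) 1 - 5\right) 16384 = \left(-4 - 5\right) 16384 = \left(-9\right) 16384 = -147456$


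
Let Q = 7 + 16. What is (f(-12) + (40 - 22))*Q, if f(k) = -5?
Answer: 299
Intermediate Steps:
Q = 23
(f(-12) + (40 - 22))*Q = (-5 + (40 - 22))*23 = (-5 + 18)*23 = 13*23 = 299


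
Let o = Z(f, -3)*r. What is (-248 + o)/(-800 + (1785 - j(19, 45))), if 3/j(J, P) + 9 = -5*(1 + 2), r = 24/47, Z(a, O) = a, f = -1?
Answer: -93440/370407 ≈ -0.25226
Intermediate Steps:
r = 24/47 (r = 24*(1/47) = 24/47 ≈ 0.51064)
j(J, P) = -⅛ (j(J, P) = 3/(-9 - 5*(1 + 2)) = 3/(-9 - 5*3) = 3/(-9 - 15) = 3/(-24) = 3*(-1/24) = -⅛)
o = -24/47 (o = -1*24/47 = -24/47 ≈ -0.51064)
(-248 + o)/(-800 + (1785 - j(19, 45))) = (-248 - 24/47)/(-800 + (1785 - 1*(-⅛))) = -11680/(47*(-800 + (1785 + ⅛))) = -11680/(47*(-800 + 14281/8)) = -11680/(47*7881/8) = -11680/47*8/7881 = -93440/370407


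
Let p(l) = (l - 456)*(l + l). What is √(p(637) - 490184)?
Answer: I*√259590 ≈ 509.5*I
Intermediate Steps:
p(l) = 2*l*(-456 + l) (p(l) = (-456 + l)*(2*l) = 2*l*(-456 + l))
√(p(637) - 490184) = √(2*637*(-456 + 637) - 490184) = √(2*637*181 - 490184) = √(230594 - 490184) = √(-259590) = I*√259590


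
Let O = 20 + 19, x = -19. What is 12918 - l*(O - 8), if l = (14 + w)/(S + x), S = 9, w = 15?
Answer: 130079/10 ≈ 13008.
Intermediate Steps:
l = -29/10 (l = (14 + 15)/(9 - 19) = 29/(-10) = 29*(-1/10) = -29/10 ≈ -2.9000)
O = 39
12918 - l*(O - 8) = 12918 - (-29)*(39 - 8)/10 = 12918 - (-29)*31/10 = 12918 - 1*(-899/10) = 12918 + 899/10 = 130079/10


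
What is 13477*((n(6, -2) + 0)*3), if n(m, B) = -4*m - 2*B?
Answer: -808620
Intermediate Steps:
13477*((n(6, -2) + 0)*3) = 13477*(((-4*6 - 2*(-2)) + 0)*3) = 13477*(((-24 + 4) + 0)*3) = 13477*((-20 + 0)*3) = 13477*(-20*3) = 13477*(-60) = -808620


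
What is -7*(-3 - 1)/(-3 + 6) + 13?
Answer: 67/3 ≈ 22.333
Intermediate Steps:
-7*(-3 - 1)/(-3 + 6) + 13 = -(-28)/3 + 13 = -7*(-4/3) + 13 = 28/3 + 13 = 67/3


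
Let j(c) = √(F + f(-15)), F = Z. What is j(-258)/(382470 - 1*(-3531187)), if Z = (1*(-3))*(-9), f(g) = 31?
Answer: √58/3913657 ≈ 1.9459e-6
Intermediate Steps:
Z = 27 (Z = -3*(-9) = 27)
F = 27
j(c) = √58 (j(c) = √(27 + 31) = √58)
j(-258)/(382470 - 1*(-3531187)) = √58/(382470 - 1*(-3531187)) = √58/(382470 + 3531187) = √58/3913657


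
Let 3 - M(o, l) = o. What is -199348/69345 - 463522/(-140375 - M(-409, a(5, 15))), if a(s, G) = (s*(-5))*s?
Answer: 151012082/361587945 ≈ 0.41764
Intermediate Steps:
a(s, G) = -5*s**2 (a(s, G) = (-5*s)*s = -5*s**2)
M(o, l) = 3 - o
-199348/69345 - 463522/(-140375 - M(-409, a(5, 15))) = -199348/69345 - 463522/(-140375 - (3 - 1*(-409))) = -199348*1/69345 - 463522/(-140375 - (3 + 409)) = -199348/69345 - 463522/(-140375 - 1*412) = -199348/69345 - 463522/(-140375 - 412) = -199348/69345 - 463522/(-140787) = -199348/69345 - 463522*(-1/140787) = -199348/69345 + 463522/140787 = 151012082/361587945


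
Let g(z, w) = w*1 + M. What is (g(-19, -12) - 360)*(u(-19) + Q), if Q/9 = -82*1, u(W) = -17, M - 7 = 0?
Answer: 275575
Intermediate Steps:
M = 7 (M = 7 + 0 = 7)
g(z, w) = 7 + w (g(z, w) = w*1 + 7 = w + 7 = 7 + w)
Q = -738 (Q = 9*(-82*1) = 9*(-82) = -738)
(g(-19, -12) - 360)*(u(-19) + Q) = ((7 - 12) - 360)*(-17 - 738) = (-5 - 360)*(-755) = -365*(-755) = 275575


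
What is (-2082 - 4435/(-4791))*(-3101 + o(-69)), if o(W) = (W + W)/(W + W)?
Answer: 30908323700/4791 ≈ 6.4513e+6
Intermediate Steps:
o(W) = 1 (o(W) = (2*W)/((2*W)) = (2*W)*(1/(2*W)) = 1)
(-2082 - 4435/(-4791))*(-3101 + o(-69)) = (-2082 - 4435/(-4791))*(-3101 + 1) = (-2082 - 4435*(-1/4791))*(-3100) = (-2082 + 4435/4791)*(-3100) = -9970427/4791*(-3100) = 30908323700/4791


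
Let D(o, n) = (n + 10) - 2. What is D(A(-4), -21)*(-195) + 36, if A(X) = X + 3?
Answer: 2571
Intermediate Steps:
A(X) = 3 + X
D(o, n) = 8 + n (D(o, n) = (10 + n) - 2 = 8 + n)
D(A(-4), -21)*(-195) + 36 = (8 - 21)*(-195) + 36 = -13*(-195) + 36 = 2535 + 36 = 2571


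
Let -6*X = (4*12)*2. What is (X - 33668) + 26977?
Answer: -6707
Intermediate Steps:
X = -16 (X = -4*12*2/6 = -8*2 = -⅙*96 = -16)
(X - 33668) + 26977 = (-16 - 33668) + 26977 = -33684 + 26977 = -6707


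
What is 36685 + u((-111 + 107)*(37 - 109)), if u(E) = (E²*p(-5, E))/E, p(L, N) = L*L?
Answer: 43885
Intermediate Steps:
p(L, N) = L²
u(E) = 25*E (u(E) = (E²*(-5)²)/E = (E²*25)/E = (25*E²)/E = 25*E)
36685 + u((-111 + 107)*(37 - 109)) = 36685 + 25*((-111 + 107)*(37 - 109)) = 36685 + 25*(-4*(-72)) = 36685 + 25*288 = 36685 + 7200 = 43885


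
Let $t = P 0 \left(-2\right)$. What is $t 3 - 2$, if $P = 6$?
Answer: $-2$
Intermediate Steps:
$t = 0$ ($t = 6 \cdot 0 \left(-2\right) = 0 \left(-2\right) = 0$)
$t 3 - 2 = 0 \cdot 3 - 2 = 0 - 2 = -2$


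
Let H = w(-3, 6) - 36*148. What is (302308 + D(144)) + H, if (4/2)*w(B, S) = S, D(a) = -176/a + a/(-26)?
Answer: 34746220/117 ≈ 2.9698e+5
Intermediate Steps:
D(a) = -176/a - a/26 (D(a) = -176/a + a*(-1/26) = -176/a - a/26)
w(B, S) = S/2
H = -5325 (H = (½)*6 - 36*148 = 3 - 5328 = -5325)
(302308 + D(144)) + H = (302308 + (-176/144 - 1/26*144)) - 5325 = (302308 + (-176*1/144 - 72/13)) - 5325 = (302308 + (-11/9 - 72/13)) - 5325 = (302308 - 791/117) - 5325 = 35369245/117 - 5325 = 34746220/117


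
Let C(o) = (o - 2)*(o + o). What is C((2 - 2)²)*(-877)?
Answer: 0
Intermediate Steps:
C(o) = 2*o*(-2 + o) (C(o) = (-2 + o)*(2*o) = 2*o*(-2 + o))
C((2 - 2)²)*(-877) = (2*(2 - 2)²*(-2 + (2 - 2)²))*(-877) = (2*0²*(-2 + 0²))*(-877) = (2*0*(-2 + 0))*(-877) = (2*0*(-2))*(-877) = 0*(-877) = 0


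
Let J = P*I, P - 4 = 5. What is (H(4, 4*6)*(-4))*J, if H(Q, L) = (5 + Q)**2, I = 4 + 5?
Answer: -26244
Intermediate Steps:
P = 9 (P = 4 + 5 = 9)
I = 9
J = 81 (J = 9*9 = 81)
(H(4, 4*6)*(-4))*J = ((5 + 4)**2*(-4))*81 = (9**2*(-4))*81 = (81*(-4))*81 = -324*81 = -26244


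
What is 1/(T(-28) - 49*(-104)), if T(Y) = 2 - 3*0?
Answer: 1/5098 ≈ 0.00019616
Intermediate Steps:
T(Y) = 2 (T(Y) = 2 + 0 = 2)
1/(T(-28) - 49*(-104)) = 1/(2 - 49*(-104)) = 1/(2 + 5096) = 1/5098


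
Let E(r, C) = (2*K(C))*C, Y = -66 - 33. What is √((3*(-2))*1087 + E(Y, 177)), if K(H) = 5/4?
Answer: 3*I*√2702/2 ≈ 77.971*I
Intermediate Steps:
K(H) = 5/4 (K(H) = 5*(¼) = 5/4)
Y = -99
E(r, C) = 5*C/2 (E(r, C) = (2*(5/4))*C = 5*C/2)
√((3*(-2))*1087 + E(Y, 177)) = √((3*(-2))*1087 + (5/2)*177) = √(-6*1087 + 885/2) = √(-6522 + 885/2) = √(-12159/2) = 3*I*√2702/2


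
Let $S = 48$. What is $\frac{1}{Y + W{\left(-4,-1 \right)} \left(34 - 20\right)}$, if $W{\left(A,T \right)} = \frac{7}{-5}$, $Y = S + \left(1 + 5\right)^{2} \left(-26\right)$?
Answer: $- \frac{5}{4538} \approx -0.0011018$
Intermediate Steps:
$Y = -888$ ($Y = 48 + \left(1 + 5\right)^{2} \left(-26\right) = 48 + 6^{2} \left(-26\right) = 48 + 36 \left(-26\right) = 48 - 936 = -888$)
$W{\left(A,T \right)} = - \frac{7}{5}$ ($W{\left(A,T \right)} = 7 \left(- \frac{1}{5}\right) = - \frac{7}{5}$)
$\frac{1}{Y + W{\left(-4,-1 \right)} \left(34 - 20\right)} = \frac{1}{-888 - \frac{7 \left(34 - 20\right)}{5}} = \frac{1}{-888 - \frac{98}{5}} = \frac{1}{- \frac{4538}{5}} = - \frac{5}{4538}$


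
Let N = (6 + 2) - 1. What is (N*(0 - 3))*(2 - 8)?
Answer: 126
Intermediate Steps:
N = 7 (N = 8 - 1 = 7)
(N*(0 - 3))*(2 - 8) = (7*(0 - 3))*(2 - 8) = (7*(-3))*(-6) = -21*(-6) = 126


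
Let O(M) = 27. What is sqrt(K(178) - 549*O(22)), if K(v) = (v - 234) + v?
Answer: I*sqrt(14701) ≈ 121.25*I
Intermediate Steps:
K(v) = -234 + 2*v (K(v) = (-234 + v) + v = -234 + 2*v)
sqrt(K(178) - 549*O(22)) = sqrt((-234 + 2*178) - 549*27) = sqrt((-234 + 356) - 14823) = sqrt(122 - 14823) = sqrt(-14701) = I*sqrt(14701)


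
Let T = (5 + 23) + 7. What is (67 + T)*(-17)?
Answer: -1734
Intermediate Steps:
T = 35 (T = 28 + 7 = 35)
(67 + T)*(-17) = (67 + 35)*(-17) = 102*(-17) = -1734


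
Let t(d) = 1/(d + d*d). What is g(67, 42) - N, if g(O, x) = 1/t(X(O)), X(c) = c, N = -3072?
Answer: 7628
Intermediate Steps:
t(d) = 1/(d + d²)
g(O, x) = O*(1 + O) (g(O, x) = 1/(1/(O*(1 + O))) = O*(1 + O))
g(67, 42) - N = 67*(1 + 67) - 1*(-3072) = 67*68 + 3072 = 4556 + 3072 = 7628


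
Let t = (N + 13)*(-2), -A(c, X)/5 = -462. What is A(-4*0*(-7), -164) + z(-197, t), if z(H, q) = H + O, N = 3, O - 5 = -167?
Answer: 1951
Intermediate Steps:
O = -162 (O = 5 - 167 = -162)
A(c, X) = 2310 (A(c, X) = -5*(-462) = 2310)
t = -32 (t = (3 + 13)*(-2) = 16*(-2) = -32)
z(H, q) = -162 + H (z(H, q) = H - 162 = -162 + H)
A(-4*0*(-7), -164) + z(-197, t) = 2310 + (-162 - 197) = 2310 - 359 = 1951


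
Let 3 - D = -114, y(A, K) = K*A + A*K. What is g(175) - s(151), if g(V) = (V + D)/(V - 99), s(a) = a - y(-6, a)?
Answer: -37224/19 ≈ -1959.2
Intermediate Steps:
y(A, K) = 2*A*K (y(A, K) = A*K + A*K = 2*A*K)
D = 117 (D = 3 - 1*(-114) = 3 + 114 = 117)
s(a) = 13*a (s(a) = a - 2*(-6)*a = a - (-12)*a = a + 12*a = 13*a)
g(V) = (117 + V)/(-99 + V) (g(V) = (V + 117)/(V - 99) = (117 + V)/(-99 + V))
g(175) - s(151) = (117 + 175)/(-99 + 175) - 13*151 = 292/76 - 1*1963 = (1/76)*292 - 1963 = 73/19 - 1963 = -37224/19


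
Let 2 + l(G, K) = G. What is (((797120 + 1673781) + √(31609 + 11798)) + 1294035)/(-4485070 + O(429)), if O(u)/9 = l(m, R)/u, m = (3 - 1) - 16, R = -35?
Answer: -269192924/320682529 - 429*√4823/641365058 ≈ -0.83948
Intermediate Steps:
m = -14 (m = 2 - 16 = -14)
l(G, K) = -2 + G
O(u) = -144/u (O(u) = 9*((-2 - 14)/u) = 9*(-16/u) = -144/u)
(((797120 + 1673781) + √(31609 + 11798)) + 1294035)/(-4485070 + O(429)) = (((797120 + 1673781) + √(31609 + 11798)) + 1294035)/(-4485070 - 144/429) = ((2470901 + √43407) + 1294035)/(-4485070 - 144*1/429) = ((2470901 + 3*√4823) + 1294035)/(-4485070 - 48/143) = (3764936 + 3*√4823)/(-641365058/143) = (3764936 + 3*√4823)*(-143/641365058) = -269192924/320682529 - 429*√4823/641365058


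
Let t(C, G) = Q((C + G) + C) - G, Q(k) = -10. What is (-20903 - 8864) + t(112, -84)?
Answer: -29693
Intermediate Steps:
t(C, G) = -10 - G
(-20903 - 8864) + t(112, -84) = (-20903 - 8864) + (-10 - 1*(-84)) = -29767 + (-10 + 84) = -29767 + 74 = -29693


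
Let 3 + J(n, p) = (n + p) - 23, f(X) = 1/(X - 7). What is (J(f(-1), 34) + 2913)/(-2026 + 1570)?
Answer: -7789/1216 ≈ -6.4054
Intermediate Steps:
f(X) = 1/(-7 + X)
J(n, p) = -26 + n + p (J(n, p) = -3 + ((n + p) - 23) = -3 + (-23 + n + p) = -26 + n + p)
(J(f(-1), 34) + 2913)/(-2026 + 1570) = ((-26 + 1/(-7 - 1) + 34) + 2913)/(-2026 + 1570) = ((-26 + 1/(-8) + 34) + 2913)/(-456) = ((-26 - ⅛ + 34) + 2913)*(-1/456) = (63/8 + 2913)*(-1/456) = (23367/8)*(-1/456) = -7789/1216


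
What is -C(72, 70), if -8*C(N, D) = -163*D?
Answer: -5705/4 ≈ -1426.3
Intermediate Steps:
C(N, D) = 163*D/8 (C(N, D) = -(-163)*D/8 = 163*D/8)
-C(72, 70) = -163*70/8 = -1*5705/4 = -5705/4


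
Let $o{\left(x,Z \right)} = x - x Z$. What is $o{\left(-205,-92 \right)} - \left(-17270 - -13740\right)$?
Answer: $-15535$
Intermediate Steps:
$o{\left(x,Z \right)} = x - Z x$
$o{\left(-205,-92 \right)} - \left(-17270 - -13740\right) = - 205 \left(1 - -92\right) - \left(-17270 - -13740\right) = - 205 \left(1 + 92\right) - \left(-17270 + 13740\right) = \left(-205\right) 93 - -3530 = -19065 + 3530 = -15535$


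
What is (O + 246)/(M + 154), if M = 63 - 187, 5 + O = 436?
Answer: 677/30 ≈ 22.567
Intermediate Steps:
O = 431 (O = -5 + 436 = 431)
M = -124
(O + 246)/(M + 154) = (431 + 246)/(-124 + 154) = 677/30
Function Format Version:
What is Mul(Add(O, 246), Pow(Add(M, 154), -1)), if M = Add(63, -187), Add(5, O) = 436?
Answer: Rational(677, 30) ≈ 22.567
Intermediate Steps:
O = 431 (O = Add(-5, 436) = 431)
M = -124
Mul(Add(O, 246), Pow(Add(M, 154), -1)) = Mul(Add(431, 246), Pow(Add(-124, 154), -1)) = Mul(677, Pow(30, -1)) = Mul(677, Rational(1, 30)) = Rational(677, 30)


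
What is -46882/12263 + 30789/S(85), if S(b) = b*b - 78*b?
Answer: 349670717/7296485 ≈ 47.923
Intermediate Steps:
S(b) = b² - 78*b
-46882/12263 + 30789/S(85) = -46882/12263 + 30789/((85*(-78 + 85))) = -46882*1/12263 + 30789/((85*7)) = -46882/12263 + 30789/595 = 349670717/7296485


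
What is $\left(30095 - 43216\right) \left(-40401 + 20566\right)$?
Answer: $260255035$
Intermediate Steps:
$\left(30095 - 43216\right) \left(-40401 + 20566\right) = \left(-13121\right) \left(-19835\right) = 260255035$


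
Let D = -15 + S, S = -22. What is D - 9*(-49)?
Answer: 404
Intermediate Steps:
D = -37 (D = -15 - 22 = -37)
D - 9*(-49) = -37 - 9*(-49) = -37 + 441 = 404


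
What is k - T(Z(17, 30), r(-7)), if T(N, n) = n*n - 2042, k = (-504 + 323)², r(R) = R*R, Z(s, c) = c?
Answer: 32402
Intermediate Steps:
r(R) = R²
k = 32761 (k = (-181)² = 32761)
T(N, n) = -2042 + n² (T(N, n) = n² - 2042 = -2042 + n²)
k - T(Z(17, 30), r(-7)) = 32761 - (-2042 + ((-7)²)²) = 32761 - (-2042 + 49²) = 32761 - (-2042 + 2401) = 32761 - 1*359 = 32761 - 359 = 32402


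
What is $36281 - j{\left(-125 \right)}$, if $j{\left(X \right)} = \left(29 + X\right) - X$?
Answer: $36252$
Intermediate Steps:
$j{\left(X \right)} = 29$
$36281 - j{\left(-125 \right)} = 36281 - 29 = 36252$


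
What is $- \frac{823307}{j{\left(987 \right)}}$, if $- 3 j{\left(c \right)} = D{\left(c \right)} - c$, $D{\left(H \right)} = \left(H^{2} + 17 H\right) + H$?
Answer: $\frac{823307}{330316} \approx 2.4925$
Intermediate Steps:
$D{\left(H \right)} = H^{2} + 18 H$
$j{\left(c \right)} = \frac{c}{3} - \frac{c \left(18 + c\right)}{3}$ ($j{\left(c \right)} = - \frac{c \left(18 + c\right) - c}{3} = - \frac{- c + c \left(18 + c\right)}{3} = \frac{c}{3} - \frac{c \left(18 + c\right)}{3}$)
$- \frac{823307}{j{\left(987 \right)}} = - \frac{823307}{\frac{1}{3} \cdot 987 \left(-17 - 987\right)} = - \frac{823307}{\frac{1}{3} \cdot 987 \left(-1004\right)} = - \frac{823307}{-330316} = \left(-823307\right) \left(- \frac{1}{330316}\right) = \frac{823307}{330316}$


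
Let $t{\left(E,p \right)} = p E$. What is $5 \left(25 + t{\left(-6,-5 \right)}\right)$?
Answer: $275$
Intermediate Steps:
$t{\left(E,p \right)} = E p$
$5 \left(25 + t{\left(-6,-5 \right)}\right) = 5 \left(25 - -30\right) = 5 \left(25 + 30\right) = 5 \cdot 55 = 275$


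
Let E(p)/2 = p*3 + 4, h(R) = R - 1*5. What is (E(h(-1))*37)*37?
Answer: -38332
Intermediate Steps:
h(R) = -5 + R (h(R) = R - 5 = -5 + R)
E(p) = 8 + 6*p (E(p) = 2*(p*3 + 4) = 2*(3*p + 4) = 2*(4 + 3*p) = 8 + 6*p)
(E(h(-1))*37)*37 = ((8 + 6*(-5 - 1))*37)*37 = ((8 + 6*(-6))*37)*37 = ((8 - 36)*37)*37 = -28*37*37 = -1036*37 = -38332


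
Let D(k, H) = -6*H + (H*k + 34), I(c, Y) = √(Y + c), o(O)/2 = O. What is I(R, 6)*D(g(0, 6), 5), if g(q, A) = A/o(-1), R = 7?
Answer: -11*√13 ≈ -39.661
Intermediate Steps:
o(O) = 2*O
g(q, A) = -A/2 (g(q, A) = A/((2*(-1))) = A/(-2) = A*(-½) = -A/2)
D(k, H) = 34 - 6*H + H*k (D(k, H) = -6*H + (34 + H*k) = 34 - 6*H + H*k)
I(R, 6)*D(g(0, 6), 5) = √(6 + 7)*(34 - 6*5 + 5*(-½*6)) = √13*(34 - 30 + 5*(-3)) = √13*(34 - 30 - 15) = √13*(-11) = -11*√13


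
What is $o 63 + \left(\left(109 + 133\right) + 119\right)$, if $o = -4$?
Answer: $109$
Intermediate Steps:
$o 63 + \left(\left(109 + 133\right) + 119\right) = \left(-4\right) 63 + \left(\left(109 + 133\right) + 119\right) = -252 + \left(242 + 119\right) = -252 + 361 = 109$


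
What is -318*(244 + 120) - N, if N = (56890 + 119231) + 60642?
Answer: -352515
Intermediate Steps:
N = 236763 (N = 176121 + 60642 = 236763)
-318*(244 + 120) - N = -318*(244 + 120) - 1*236763 = -318*364 - 236763 = -115752 - 236763 = -352515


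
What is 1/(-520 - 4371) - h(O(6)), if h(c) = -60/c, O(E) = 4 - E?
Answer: -146731/4891 ≈ -30.000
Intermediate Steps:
1/(-520 - 4371) - h(O(6)) = 1/(-520 - 4371) - (-60)/(4 - 1*6) = 1/(-4891) - (-60)/(4 - 6) = -1/4891 - (-60)/(-2) = -1/4891 - (-60)*(-1)/2 = -1/4891 - 1*30 = -1/4891 - 30 = -146731/4891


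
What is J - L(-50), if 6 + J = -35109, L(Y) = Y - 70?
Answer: -34995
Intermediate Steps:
L(Y) = -70 + Y
J = -35115 (J = -6 - 35109 = -35115)
J - L(-50) = -35115 - (-70 - 50) = -35115 - 1*(-120) = -35115 + 120 = -34995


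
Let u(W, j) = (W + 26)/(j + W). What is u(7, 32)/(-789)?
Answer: -11/10257 ≈ -0.0010724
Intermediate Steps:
u(W, j) = (26 + W)/(W + j)
u(7, 32)/(-789) = ((26 + 7)/(7 + 32))/(-789) = (33/39)*(-1/789) = ((1/39)*33)*(-1/789) = (11/13)*(-1/789) = -11/10257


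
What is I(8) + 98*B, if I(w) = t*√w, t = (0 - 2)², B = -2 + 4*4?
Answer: 1372 + 8*√2 ≈ 1383.3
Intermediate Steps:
B = 14 (B = -2 + 16 = 14)
t = 4 (t = (-2)² = 4)
I(w) = 4*√w
I(8) + 98*B = 4*√8 + 98*14 = 4*(2*√2) + 1372 = 8*√2 + 1372 = 1372 + 8*√2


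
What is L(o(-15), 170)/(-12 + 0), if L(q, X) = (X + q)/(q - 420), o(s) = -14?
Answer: 13/434 ≈ 0.029954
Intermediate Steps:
L(q, X) = (X + q)/(-420 + q)
L(o(-15), 170)/(-12 + 0) = ((170 - 14)/(-420 - 14))/(-12 + 0) = (156/(-434))/(-12) = -1/434*156*(-1/12) = -78/217*(-1/12) = 13/434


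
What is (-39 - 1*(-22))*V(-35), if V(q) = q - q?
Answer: 0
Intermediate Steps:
V(q) = 0
(-39 - 1*(-22))*V(-35) = (-39 - 1*(-22))*0 = (-39 + 22)*0 = -17*0 = 0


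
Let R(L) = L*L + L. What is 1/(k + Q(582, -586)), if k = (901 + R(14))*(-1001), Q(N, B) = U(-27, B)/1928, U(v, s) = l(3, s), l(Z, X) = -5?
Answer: -1928/2144150013 ≈ -8.9919e-7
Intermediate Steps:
R(L) = L + L² (R(L) = L² + L = L + L²)
U(v, s) = -5
Q(N, B) = -5/1928
k = -1112111 (k = (901 + 14*(1 + 14))*(-1001) = (901 + 14*15)*(-1001) = (901 + 210)*(-1001) = 1111*(-1001) = -1112111)
1/(k + Q(582, -586)) = 1/(-1112111 - 5/1928) = 1/(-2144150013/1928) = -1928/2144150013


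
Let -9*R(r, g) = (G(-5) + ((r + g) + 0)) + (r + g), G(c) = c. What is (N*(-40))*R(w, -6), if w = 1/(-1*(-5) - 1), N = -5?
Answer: 1100/3 ≈ 366.67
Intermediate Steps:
w = 1/4 (w = 1/(5 - 1) = 1/4 ≈ 0.25000)
R(r, g) = 5/9 - 2*g/9 - 2*r/9 (R(r, g) = -((-5 + ((r + g) + 0)) + (r + g))/9 = -((-5 + ((g + r) + 0)) + (g + r))/9 = -((-5 + (g + r)) + (g + r))/9 = -((-5 + g + r) + (g + r))/9 = -(-5 + 2*g + 2*r)/9 = 5/9 - 2*g/9 - 2*r/9)
(N*(-40))*R(w, -6) = (-5*(-40))*(5/9 - 2/9*(-6) - 2/9*1/4) = 200*(5/9 + 4/3 - 1/18) = 200*(11/6) = 1100/3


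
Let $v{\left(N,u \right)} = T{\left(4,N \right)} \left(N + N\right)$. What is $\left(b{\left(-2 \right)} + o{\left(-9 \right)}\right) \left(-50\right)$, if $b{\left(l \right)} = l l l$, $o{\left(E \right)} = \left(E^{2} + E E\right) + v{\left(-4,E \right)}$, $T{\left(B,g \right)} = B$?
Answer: $-6100$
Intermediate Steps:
$v{\left(N,u \right)} = 8 N$ ($v{\left(N,u \right)} = 4 \left(N + N\right) = 4 \cdot 2 N = 8 N$)
$o{\left(E \right)} = -32 + 2 E^{2}$ ($o{\left(E \right)} = \left(E^{2} + E E\right) + 8 \left(-4\right) = \left(E^{2} + E^{2}\right) - 32 = 2 E^{2} - 32 = -32 + 2 E^{2}$)
$b{\left(l \right)} = l^{3}$ ($b{\left(l \right)} = l^{2} l = l^{3}$)
$\left(b{\left(-2 \right)} + o{\left(-9 \right)}\right) \left(-50\right) = \left(\left(-2\right)^{3} - \left(32 - 2 \left(-9\right)^{2}\right)\right) \left(-50\right) = \left(-8 + \left(-32 + 2 \cdot 81\right)\right) \left(-50\right) = \left(-8 + \left(-32 + 162\right)\right) \left(-50\right) = \left(-8 + 130\right) \left(-50\right) = 122 \left(-50\right) = -6100$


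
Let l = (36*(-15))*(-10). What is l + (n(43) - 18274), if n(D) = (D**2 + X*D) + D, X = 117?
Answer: -5951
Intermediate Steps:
n(D) = D**2 + 118*D (n(D) = (D**2 + 117*D) + D = D**2 + 118*D)
l = 5400 (l = -540*(-10) = 5400)
l + (n(43) - 18274) = 5400 + (43*(118 + 43) - 18274) = 5400 + (43*161 - 18274) = 5400 + (6923 - 18274) = 5400 - 11351 = -5951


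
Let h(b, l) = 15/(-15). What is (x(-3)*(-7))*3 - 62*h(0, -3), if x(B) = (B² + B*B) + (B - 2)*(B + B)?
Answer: -946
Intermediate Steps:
h(b, l) = -1 (h(b, l) = 15*(-1/15) = -1)
x(B) = 2*B² + 2*B*(-2 + B) (x(B) = (B² + B²) + (-2 + B)*(2*B) = 2*B² + 2*B*(-2 + B))
(x(-3)*(-7))*3 - 62*h(0, -3) = ((4*(-3)*(-1 - 3))*(-7))*3 - 62*(-1) = ((4*(-3)*(-4))*(-7))*3 + 62 = (48*(-7))*3 + 62 = -336*3 + 62 = -1008 + 62 = -946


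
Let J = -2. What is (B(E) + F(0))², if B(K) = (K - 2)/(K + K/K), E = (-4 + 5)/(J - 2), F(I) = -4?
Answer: 49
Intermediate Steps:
E = -¼ (E = (-4 + 5)/(-2 - 2) = 1/(-4) = 1*(-¼) = -¼ ≈ -0.25000)
B(K) = (-2 + K)/(1 + K) (B(K) = (-2 + K)/(K + 1) = (-2 + K)/(1 + K))
(B(E) + F(0))² = ((-2 - ¼)/(1 - ¼) - 4)² = (-9/4/(¾) - 4)² = ((4/3)*(-9/4) - 4)² = (-3 - 4)² = (-7)² = 49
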